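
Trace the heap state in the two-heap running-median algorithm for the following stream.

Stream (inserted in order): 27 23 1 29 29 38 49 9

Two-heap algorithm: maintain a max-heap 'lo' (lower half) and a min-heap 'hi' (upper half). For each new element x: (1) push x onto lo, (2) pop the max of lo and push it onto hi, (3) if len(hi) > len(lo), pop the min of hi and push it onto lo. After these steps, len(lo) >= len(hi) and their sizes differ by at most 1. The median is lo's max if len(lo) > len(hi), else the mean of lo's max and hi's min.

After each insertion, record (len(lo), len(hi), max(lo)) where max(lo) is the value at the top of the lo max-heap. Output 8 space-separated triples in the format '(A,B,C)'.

Step 1: insert 27 -> lo=[27] hi=[] -> (len(lo)=1, len(hi)=0, max(lo)=27)
Step 2: insert 23 -> lo=[23] hi=[27] -> (len(lo)=1, len(hi)=1, max(lo)=23)
Step 3: insert 1 -> lo=[1, 23] hi=[27] -> (len(lo)=2, len(hi)=1, max(lo)=23)
Step 4: insert 29 -> lo=[1, 23] hi=[27, 29] -> (len(lo)=2, len(hi)=2, max(lo)=23)
Step 5: insert 29 -> lo=[1, 23, 27] hi=[29, 29] -> (len(lo)=3, len(hi)=2, max(lo)=27)
Step 6: insert 38 -> lo=[1, 23, 27] hi=[29, 29, 38] -> (len(lo)=3, len(hi)=3, max(lo)=27)
Step 7: insert 49 -> lo=[1, 23, 27, 29] hi=[29, 38, 49] -> (len(lo)=4, len(hi)=3, max(lo)=29)
Step 8: insert 9 -> lo=[1, 9, 23, 27] hi=[29, 29, 38, 49] -> (len(lo)=4, len(hi)=4, max(lo)=27)

Answer: (1,0,27) (1,1,23) (2,1,23) (2,2,23) (3,2,27) (3,3,27) (4,3,29) (4,4,27)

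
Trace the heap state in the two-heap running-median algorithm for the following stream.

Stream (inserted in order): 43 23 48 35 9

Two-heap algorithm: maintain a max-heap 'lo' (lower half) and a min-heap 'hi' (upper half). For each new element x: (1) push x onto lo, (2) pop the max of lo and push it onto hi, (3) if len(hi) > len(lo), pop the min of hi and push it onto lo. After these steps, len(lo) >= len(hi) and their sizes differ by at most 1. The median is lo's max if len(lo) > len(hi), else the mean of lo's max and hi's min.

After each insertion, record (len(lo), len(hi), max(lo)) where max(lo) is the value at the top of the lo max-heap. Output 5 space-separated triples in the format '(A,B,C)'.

Step 1: insert 43 -> lo=[43] hi=[] -> (len(lo)=1, len(hi)=0, max(lo)=43)
Step 2: insert 23 -> lo=[23] hi=[43] -> (len(lo)=1, len(hi)=1, max(lo)=23)
Step 3: insert 48 -> lo=[23, 43] hi=[48] -> (len(lo)=2, len(hi)=1, max(lo)=43)
Step 4: insert 35 -> lo=[23, 35] hi=[43, 48] -> (len(lo)=2, len(hi)=2, max(lo)=35)
Step 5: insert 9 -> lo=[9, 23, 35] hi=[43, 48] -> (len(lo)=3, len(hi)=2, max(lo)=35)

Answer: (1,0,43) (1,1,23) (2,1,43) (2,2,35) (3,2,35)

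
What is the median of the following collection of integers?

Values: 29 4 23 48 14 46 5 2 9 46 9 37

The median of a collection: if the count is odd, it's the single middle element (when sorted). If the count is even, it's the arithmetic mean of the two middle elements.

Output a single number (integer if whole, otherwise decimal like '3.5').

Step 1: insert 29 -> lo=[29] (size 1, max 29) hi=[] (size 0) -> median=29
Step 2: insert 4 -> lo=[4] (size 1, max 4) hi=[29] (size 1, min 29) -> median=16.5
Step 3: insert 23 -> lo=[4, 23] (size 2, max 23) hi=[29] (size 1, min 29) -> median=23
Step 4: insert 48 -> lo=[4, 23] (size 2, max 23) hi=[29, 48] (size 2, min 29) -> median=26
Step 5: insert 14 -> lo=[4, 14, 23] (size 3, max 23) hi=[29, 48] (size 2, min 29) -> median=23
Step 6: insert 46 -> lo=[4, 14, 23] (size 3, max 23) hi=[29, 46, 48] (size 3, min 29) -> median=26
Step 7: insert 5 -> lo=[4, 5, 14, 23] (size 4, max 23) hi=[29, 46, 48] (size 3, min 29) -> median=23
Step 8: insert 2 -> lo=[2, 4, 5, 14] (size 4, max 14) hi=[23, 29, 46, 48] (size 4, min 23) -> median=18.5
Step 9: insert 9 -> lo=[2, 4, 5, 9, 14] (size 5, max 14) hi=[23, 29, 46, 48] (size 4, min 23) -> median=14
Step 10: insert 46 -> lo=[2, 4, 5, 9, 14] (size 5, max 14) hi=[23, 29, 46, 46, 48] (size 5, min 23) -> median=18.5
Step 11: insert 9 -> lo=[2, 4, 5, 9, 9, 14] (size 6, max 14) hi=[23, 29, 46, 46, 48] (size 5, min 23) -> median=14
Step 12: insert 37 -> lo=[2, 4, 5, 9, 9, 14] (size 6, max 14) hi=[23, 29, 37, 46, 46, 48] (size 6, min 23) -> median=18.5

Answer: 18.5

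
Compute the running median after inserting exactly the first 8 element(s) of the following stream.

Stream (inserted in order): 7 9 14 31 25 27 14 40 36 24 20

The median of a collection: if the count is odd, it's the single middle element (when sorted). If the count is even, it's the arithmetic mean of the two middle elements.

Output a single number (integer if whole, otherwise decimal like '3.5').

Answer: 19.5

Derivation:
Step 1: insert 7 -> lo=[7] (size 1, max 7) hi=[] (size 0) -> median=7
Step 2: insert 9 -> lo=[7] (size 1, max 7) hi=[9] (size 1, min 9) -> median=8
Step 3: insert 14 -> lo=[7, 9] (size 2, max 9) hi=[14] (size 1, min 14) -> median=9
Step 4: insert 31 -> lo=[7, 9] (size 2, max 9) hi=[14, 31] (size 2, min 14) -> median=11.5
Step 5: insert 25 -> lo=[7, 9, 14] (size 3, max 14) hi=[25, 31] (size 2, min 25) -> median=14
Step 6: insert 27 -> lo=[7, 9, 14] (size 3, max 14) hi=[25, 27, 31] (size 3, min 25) -> median=19.5
Step 7: insert 14 -> lo=[7, 9, 14, 14] (size 4, max 14) hi=[25, 27, 31] (size 3, min 25) -> median=14
Step 8: insert 40 -> lo=[7, 9, 14, 14] (size 4, max 14) hi=[25, 27, 31, 40] (size 4, min 25) -> median=19.5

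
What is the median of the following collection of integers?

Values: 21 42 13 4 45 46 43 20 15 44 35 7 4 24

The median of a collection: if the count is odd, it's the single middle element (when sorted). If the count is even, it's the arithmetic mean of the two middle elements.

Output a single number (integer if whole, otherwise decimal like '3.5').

Answer: 22.5

Derivation:
Step 1: insert 21 -> lo=[21] (size 1, max 21) hi=[] (size 0) -> median=21
Step 2: insert 42 -> lo=[21] (size 1, max 21) hi=[42] (size 1, min 42) -> median=31.5
Step 3: insert 13 -> lo=[13, 21] (size 2, max 21) hi=[42] (size 1, min 42) -> median=21
Step 4: insert 4 -> lo=[4, 13] (size 2, max 13) hi=[21, 42] (size 2, min 21) -> median=17
Step 5: insert 45 -> lo=[4, 13, 21] (size 3, max 21) hi=[42, 45] (size 2, min 42) -> median=21
Step 6: insert 46 -> lo=[4, 13, 21] (size 3, max 21) hi=[42, 45, 46] (size 3, min 42) -> median=31.5
Step 7: insert 43 -> lo=[4, 13, 21, 42] (size 4, max 42) hi=[43, 45, 46] (size 3, min 43) -> median=42
Step 8: insert 20 -> lo=[4, 13, 20, 21] (size 4, max 21) hi=[42, 43, 45, 46] (size 4, min 42) -> median=31.5
Step 9: insert 15 -> lo=[4, 13, 15, 20, 21] (size 5, max 21) hi=[42, 43, 45, 46] (size 4, min 42) -> median=21
Step 10: insert 44 -> lo=[4, 13, 15, 20, 21] (size 5, max 21) hi=[42, 43, 44, 45, 46] (size 5, min 42) -> median=31.5
Step 11: insert 35 -> lo=[4, 13, 15, 20, 21, 35] (size 6, max 35) hi=[42, 43, 44, 45, 46] (size 5, min 42) -> median=35
Step 12: insert 7 -> lo=[4, 7, 13, 15, 20, 21] (size 6, max 21) hi=[35, 42, 43, 44, 45, 46] (size 6, min 35) -> median=28
Step 13: insert 4 -> lo=[4, 4, 7, 13, 15, 20, 21] (size 7, max 21) hi=[35, 42, 43, 44, 45, 46] (size 6, min 35) -> median=21
Step 14: insert 24 -> lo=[4, 4, 7, 13, 15, 20, 21] (size 7, max 21) hi=[24, 35, 42, 43, 44, 45, 46] (size 7, min 24) -> median=22.5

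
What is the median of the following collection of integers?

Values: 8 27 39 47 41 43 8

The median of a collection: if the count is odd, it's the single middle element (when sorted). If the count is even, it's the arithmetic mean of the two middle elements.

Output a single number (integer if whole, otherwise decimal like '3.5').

Step 1: insert 8 -> lo=[8] (size 1, max 8) hi=[] (size 0) -> median=8
Step 2: insert 27 -> lo=[8] (size 1, max 8) hi=[27] (size 1, min 27) -> median=17.5
Step 3: insert 39 -> lo=[8, 27] (size 2, max 27) hi=[39] (size 1, min 39) -> median=27
Step 4: insert 47 -> lo=[8, 27] (size 2, max 27) hi=[39, 47] (size 2, min 39) -> median=33
Step 5: insert 41 -> lo=[8, 27, 39] (size 3, max 39) hi=[41, 47] (size 2, min 41) -> median=39
Step 6: insert 43 -> lo=[8, 27, 39] (size 3, max 39) hi=[41, 43, 47] (size 3, min 41) -> median=40
Step 7: insert 8 -> lo=[8, 8, 27, 39] (size 4, max 39) hi=[41, 43, 47] (size 3, min 41) -> median=39

Answer: 39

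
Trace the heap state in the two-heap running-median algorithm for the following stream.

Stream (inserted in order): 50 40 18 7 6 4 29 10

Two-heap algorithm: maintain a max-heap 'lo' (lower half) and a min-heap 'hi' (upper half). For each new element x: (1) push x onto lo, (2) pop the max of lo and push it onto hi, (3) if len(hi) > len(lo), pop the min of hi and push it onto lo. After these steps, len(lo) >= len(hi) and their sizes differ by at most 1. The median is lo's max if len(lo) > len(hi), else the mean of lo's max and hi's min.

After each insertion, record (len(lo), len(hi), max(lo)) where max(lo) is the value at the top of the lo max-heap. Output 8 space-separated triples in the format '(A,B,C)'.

Answer: (1,0,50) (1,1,40) (2,1,40) (2,2,18) (3,2,18) (3,3,7) (4,3,18) (4,4,10)

Derivation:
Step 1: insert 50 -> lo=[50] hi=[] -> (len(lo)=1, len(hi)=0, max(lo)=50)
Step 2: insert 40 -> lo=[40] hi=[50] -> (len(lo)=1, len(hi)=1, max(lo)=40)
Step 3: insert 18 -> lo=[18, 40] hi=[50] -> (len(lo)=2, len(hi)=1, max(lo)=40)
Step 4: insert 7 -> lo=[7, 18] hi=[40, 50] -> (len(lo)=2, len(hi)=2, max(lo)=18)
Step 5: insert 6 -> lo=[6, 7, 18] hi=[40, 50] -> (len(lo)=3, len(hi)=2, max(lo)=18)
Step 6: insert 4 -> lo=[4, 6, 7] hi=[18, 40, 50] -> (len(lo)=3, len(hi)=3, max(lo)=7)
Step 7: insert 29 -> lo=[4, 6, 7, 18] hi=[29, 40, 50] -> (len(lo)=4, len(hi)=3, max(lo)=18)
Step 8: insert 10 -> lo=[4, 6, 7, 10] hi=[18, 29, 40, 50] -> (len(lo)=4, len(hi)=4, max(lo)=10)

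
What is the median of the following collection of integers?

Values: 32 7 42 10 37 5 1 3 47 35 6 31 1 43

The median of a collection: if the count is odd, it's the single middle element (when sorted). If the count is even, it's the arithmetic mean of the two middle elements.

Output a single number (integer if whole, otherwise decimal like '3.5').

Step 1: insert 32 -> lo=[32] (size 1, max 32) hi=[] (size 0) -> median=32
Step 2: insert 7 -> lo=[7] (size 1, max 7) hi=[32] (size 1, min 32) -> median=19.5
Step 3: insert 42 -> lo=[7, 32] (size 2, max 32) hi=[42] (size 1, min 42) -> median=32
Step 4: insert 10 -> lo=[7, 10] (size 2, max 10) hi=[32, 42] (size 2, min 32) -> median=21
Step 5: insert 37 -> lo=[7, 10, 32] (size 3, max 32) hi=[37, 42] (size 2, min 37) -> median=32
Step 6: insert 5 -> lo=[5, 7, 10] (size 3, max 10) hi=[32, 37, 42] (size 3, min 32) -> median=21
Step 7: insert 1 -> lo=[1, 5, 7, 10] (size 4, max 10) hi=[32, 37, 42] (size 3, min 32) -> median=10
Step 8: insert 3 -> lo=[1, 3, 5, 7] (size 4, max 7) hi=[10, 32, 37, 42] (size 4, min 10) -> median=8.5
Step 9: insert 47 -> lo=[1, 3, 5, 7, 10] (size 5, max 10) hi=[32, 37, 42, 47] (size 4, min 32) -> median=10
Step 10: insert 35 -> lo=[1, 3, 5, 7, 10] (size 5, max 10) hi=[32, 35, 37, 42, 47] (size 5, min 32) -> median=21
Step 11: insert 6 -> lo=[1, 3, 5, 6, 7, 10] (size 6, max 10) hi=[32, 35, 37, 42, 47] (size 5, min 32) -> median=10
Step 12: insert 31 -> lo=[1, 3, 5, 6, 7, 10] (size 6, max 10) hi=[31, 32, 35, 37, 42, 47] (size 6, min 31) -> median=20.5
Step 13: insert 1 -> lo=[1, 1, 3, 5, 6, 7, 10] (size 7, max 10) hi=[31, 32, 35, 37, 42, 47] (size 6, min 31) -> median=10
Step 14: insert 43 -> lo=[1, 1, 3, 5, 6, 7, 10] (size 7, max 10) hi=[31, 32, 35, 37, 42, 43, 47] (size 7, min 31) -> median=20.5

Answer: 20.5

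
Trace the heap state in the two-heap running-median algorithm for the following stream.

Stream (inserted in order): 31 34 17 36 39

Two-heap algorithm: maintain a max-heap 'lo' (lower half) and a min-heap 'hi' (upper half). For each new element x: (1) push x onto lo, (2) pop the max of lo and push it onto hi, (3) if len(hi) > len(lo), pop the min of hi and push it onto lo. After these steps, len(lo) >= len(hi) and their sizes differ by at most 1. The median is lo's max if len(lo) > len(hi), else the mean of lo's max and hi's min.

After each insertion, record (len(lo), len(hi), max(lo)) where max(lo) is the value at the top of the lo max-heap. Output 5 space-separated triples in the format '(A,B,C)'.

Answer: (1,0,31) (1,1,31) (2,1,31) (2,2,31) (3,2,34)

Derivation:
Step 1: insert 31 -> lo=[31] hi=[] -> (len(lo)=1, len(hi)=0, max(lo)=31)
Step 2: insert 34 -> lo=[31] hi=[34] -> (len(lo)=1, len(hi)=1, max(lo)=31)
Step 3: insert 17 -> lo=[17, 31] hi=[34] -> (len(lo)=2, len(hi)=1, max(lo)=31)
Step 4: insert 36 -> lo=[17, 31] hi=[34, 36] -> (len(lo)=2, len(hi)=2, max(lo)=31)
Step 5: insert 39 -> lo=[17, 31, 34] hi=[36, 39] -> (len(lo)=3, len(hi)=2, max(lo)=34)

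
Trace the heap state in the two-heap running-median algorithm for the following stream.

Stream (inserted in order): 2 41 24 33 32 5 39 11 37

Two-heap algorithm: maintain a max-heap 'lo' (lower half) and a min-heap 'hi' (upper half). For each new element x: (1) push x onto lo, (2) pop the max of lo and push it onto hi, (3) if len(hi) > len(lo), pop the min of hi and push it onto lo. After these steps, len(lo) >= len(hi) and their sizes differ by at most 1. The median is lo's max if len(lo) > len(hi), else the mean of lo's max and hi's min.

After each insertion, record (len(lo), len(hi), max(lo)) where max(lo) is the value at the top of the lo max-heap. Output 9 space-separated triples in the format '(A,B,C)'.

Step 1: insert 2 -> lo=[2] hi=[] -> (len(lo)=1, len(hi)=0, max(lo)=2)
Step 2: insert 41 -> lo=[2] hi=[41] -> (len(lo)=1, len(hi)=1, max(lo)=2)
Step 3: insert 24 -> lo=[2, 24] hi=[41] -> (len(lo)=2, len(hi)=1, max(lo)=24)
Step 4: insert 33 -> lo=[2, 24] hi=[33, 41] -> (len(lo)=2, len(hi)=2, max(lo)=24)
Step 5: insert 32 -> lo=[2, 24, 32] hi=[33, 41] -> (len(lo)=3, len(hi)=2, max(lo)=32)
Step 6: insert 5 -> lo=[2, 5, 24] hi=[32, 33, 41] -> (len(lo)=3, len(hi)=3, max(lo)=24)
Step 7: insert 39 -> lo=[2, 5, 24, 32] hi=[33, 39, 41] -> (len(lo)=4, len(hi)=3, max(lo)=32)
Step 8: insert 11 -> lo=[2, 5, 11, 24] hi=[32, 33, 39, 41] -> (len(lo)=4, len(hi)=4, max(lo)=24)
Step 9: insert 37 -> lo=[2, 5, 11, 24, 32] hi=[33, 37, 39, 41] -> (len(lo)=5, len(hi)=4, max(lo)=32)

Answer: (1,0,2) (1,1,2) (2,1,24) (2,2,24) (3,2,32) (3,3,24) (4,3,32) (4,4,24) (5,4,32)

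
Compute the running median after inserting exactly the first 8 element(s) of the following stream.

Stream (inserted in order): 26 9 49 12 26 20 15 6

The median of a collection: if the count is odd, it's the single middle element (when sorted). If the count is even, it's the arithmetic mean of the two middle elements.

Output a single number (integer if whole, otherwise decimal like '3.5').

Step 1: insert 26 -> lo=[26] (size 1, max 26) hi=[] (size 0) -> median=26
Step 2: insert 9 -> lo=[9] (size 1, max 9) hi=[26] (size 1, min 26) -> median=17.5
Step 3: insert 49 -> lo=[9, 26] (size 2, max 26) hi=[49] (size 1, min 49) -> median=26
Step 4: insert 12 -> lo=[9, 12] (size 2, max 12) hi=[26, 49] (size 2, min 26) -> median=19
Step 5: insert 26 -> lo=[9, 12, 26] (size 3, max 26) hi=[26, 49] (size 2, min 26) -> median=26
Step 6: insert 20 -> lo=[9, 12, 20] (size 3, max 20) hi=[26, 26, 49] (size 3, min 26) -> median=23
Step 7: insert 15 -> lo=[9, 12, 15, 20] (size 4, max 20) hi=[26, 26, 49] (size 3, min 26) -> median=20
Step 8: insert 6 -> lo=[6, 9, 12, 15] (size 4, max 15) hi=[20, 26, 26, 49] (size 4, min 20) -> median=17.5

Answer: 17.5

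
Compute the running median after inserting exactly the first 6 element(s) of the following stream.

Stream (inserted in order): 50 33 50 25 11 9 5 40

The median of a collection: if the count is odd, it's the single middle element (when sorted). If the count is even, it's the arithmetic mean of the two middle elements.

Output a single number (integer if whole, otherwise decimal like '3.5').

Step 1: insert 50 -> lo=[50] (size 1, max 50) hi=[] (size 0) -> median=50
Step 2: insert 33 -> lo=[33] (size 1, max 33) hi=[50] (size 1, min 50) -> median=41.5
Step 3: insert 50 -> lo=[33, 50] (size 2, max 50) hi=[50] (size 1, min 50) -> median=50
Step 4: insert 25 -> lo=[25, 33] (size 2, max 33) hi=[50, 50] (size 2, min 50) -> median=41.5
Step 5: insert 11 -> lo=[11, 25, 33] (size 3, max 33) hi=[50, 50] (size 2, min 50) -> median=33
Step 6: insert 9 -> lo=[9, 11, 25] (size 3, max 25) hi=[33, 50, 50] (size 3, min 33) -> median=29

Answer: 29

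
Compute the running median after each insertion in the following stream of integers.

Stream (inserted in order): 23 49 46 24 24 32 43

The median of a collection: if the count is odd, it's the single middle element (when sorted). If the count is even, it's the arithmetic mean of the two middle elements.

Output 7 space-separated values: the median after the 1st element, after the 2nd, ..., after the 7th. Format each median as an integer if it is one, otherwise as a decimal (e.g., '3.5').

Step 1: insert 23 -> lo=[23] (size 1, max 23) hi=[] (size 0) -> median=23
Step 2: insert 49 -> lo=[23] (size 1, max 23) hi=[49] (size 1, min 49) -> median=36
Step 3: insert 46 -> lo=[23, 46] (size 2, max 46) hi=[49] (size 1, min 49) -> median=46
Step 4: insert 24 -> lo=[23, 24] (size 2, max 24) hi=[46, 49] (size 2, min 46) -> median=35
Step 5: insert 24 -> lo=[23, 24, 24] (size 3, max 24) hi=[46, 49] (size 2, min 46) -> median=24
Step 6: insert 32 -> lo=[23, 24, 24] (size 3, max 24) hi=[32, 46, 49] (size 3, min 32) -> median=28
Step 7: insert 43 -> lo=[23, 24, 24, 32] (size 4, max 32) hi=[43, 46, 49] (size 3, min 43) -> median=32

Answer: 23 36 46 35 24 28 32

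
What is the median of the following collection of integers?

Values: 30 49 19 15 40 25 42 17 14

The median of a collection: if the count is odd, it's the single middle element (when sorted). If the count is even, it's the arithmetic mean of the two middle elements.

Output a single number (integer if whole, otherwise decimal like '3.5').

Answer: 25

Derivation:
Step 1: insert 30 -> lo=[30] (size 1, max 30) hi=[] (size 0) -> median=30
Step 2: insert 49 -> lo=[30] (size 1, max 30) hi=[49] (size 1, min 49) -> median=39.5
Step 3: insert 19 -> lo=[19, 30] (size 2, max 30) hi=[49] (size 1, min 49) -> median=30
Step 4: insert 15 -> lo=[15, 19] (size 2, max 19) hi=[30, 49] (size 2, min 30) -> median=24.5
Step 5: insert 40 -> lo=[15, 19, 30] (size 3, max 30) hi=[40, 49] (size 2, min 40) -> median=30
Step 6: insert 25 -> lo=[15, 19, 25] (size 3, max 25) hi=[30, 40, 49] (size 3, min 30) -> median=27.5
Step 7: insert 42 -> lo=[15, 19, 25, 30] (size 4, max 30) hi=[40, 42, 49] (size 3, min 40) -> median=30
Step 8: insert 17 -> lo=[15, 17, 19, 25] (size 4, max 25) hi=[30, 40, 42, 49] (size 4, min 30) -> median=27.5
Step 9: insert 14 -> lo=[14, 15, 17, 19, 25] (size 5, max 25) hi=[30, 40, 42, 49] (size 4, min 30) -> median=25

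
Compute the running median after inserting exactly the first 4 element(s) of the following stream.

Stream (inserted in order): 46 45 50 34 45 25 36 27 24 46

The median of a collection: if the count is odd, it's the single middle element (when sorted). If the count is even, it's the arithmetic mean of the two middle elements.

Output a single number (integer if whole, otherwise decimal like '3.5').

Answer: 45.5

Derivation:
Step 1: insert 46 -> lo=[46] (size 1, max 46) hi=[] (size 0) -> median=46
Step 2: insert 45 -> lo=[45] (size 1, max 45) hi=[46] (size 1, min 46) -> median=45.5
Step 3: insert 50 -> lo=[45, 46] (size 2, max 46) hi=[50] (size 1, min 50) -> median=46
Step 4: insert 34 -> lo=[34, 45] (size 2, max 45) hi=[46, 50] (size 2, min 46) -> median=45.5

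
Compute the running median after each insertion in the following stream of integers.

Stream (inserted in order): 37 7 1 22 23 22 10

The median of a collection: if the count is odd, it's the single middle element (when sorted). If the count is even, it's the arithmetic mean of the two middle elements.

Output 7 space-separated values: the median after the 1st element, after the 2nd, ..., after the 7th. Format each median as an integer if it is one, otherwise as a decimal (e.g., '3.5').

Answer: 37 22 7 14.5 22 22 22

Derivation:
Step 1: insert 37 -> lo=[37] (size 1, max 37) hi=[] (size 0) -> median=37
Step 2: insert 7 -> lo=[7] (size 1, max 7) hi=[37] (size 1, min 37) -> median=22
Step 3: insert 1 -> lo=[1, 7] (size 2, max 7) hi=[37] (size 1, min 37) -> median=7
Step 4: insert 22 -> lo=[1, 7] (size 2, max 7) hi=[22, 37] (size 2, min 22) -> median=14.5
Step 5: insert 23 -> lo=[1, 7, 22] (size 3, max 22) hi=[23, 37] (size 2, min 23) -> median=22
Step 6: insert 22 -> lo=[1, 7, 22] (size 3, max 22) hi=[22, 23, 37] (size 3, min 22) -> median=22
Step 7: insert 10 -> lo=[1, 7, 10, 22] (size 4, max 22) hi=[22, 23, 37] (size 3, min 22) -> median=22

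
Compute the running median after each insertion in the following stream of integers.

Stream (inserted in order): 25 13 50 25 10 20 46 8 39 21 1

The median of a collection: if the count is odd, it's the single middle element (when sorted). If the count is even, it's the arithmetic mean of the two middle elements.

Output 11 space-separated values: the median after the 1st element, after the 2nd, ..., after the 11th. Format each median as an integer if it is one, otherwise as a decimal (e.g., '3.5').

Step 1: insert 25 -> lo=[25] (size 1, max 25) hi=[] (size 0) -> median=25
Step 2: insert 13 -> lo=[13] (size 1, max 13) hi=[25] (size 1, min 25) -> median=19
Step 3: insert 50 -> lo=[13, 25] (size 2, max 25) hi=[50] (size 1, min 50) -> median=25
Step 4: insert 25 -> lo=[13, 25] (size 2, max 25) hi=[25, 50] (size 2, min 25) -> median=25
Step 5: insert 10 -> lo=[10, 13, 25] (size 3, max 25) hi=[25, 50] (size 2, min 25) -> median=25
Step 6: insert 20 -> lo=[10, 13, 20] (size 3, max 20) hi=[25, 25, 50] (size 3, min 25) -> median=22.5
Step 7: insert 46 -> lo=[10, 13, 20, 25] (size 4, max 25) hi=[25, 46, 50] (size 3, min 25) -> median=25
Step 8: insert 8 -> lo=[8, 10, 13, 20] (size 4, max 20) hi=[25, 25, 46, 50] (size 4, min 25) -> median=22.5
Step 9: insert 39 -> lo=[8, 10, 13, 20, 25] (size 5, max 25) hi=[25, 39, 46, 50] (size 4, min 25) -> median=25
Step 10: insert 21 -> lo=[8, 10, 13, 20, 21] (size 5, max 21) hi=[25, 25, 39, 46, 50] (size 5, min 25) -> median=23
Step 11: insert 1 -> lo=[1, 8, 10, 13, 20, 21] (size 6, max 21) hi=[25, 25, 39, 46, 50] (size 5, min 25) -> median=21

Answer: 25 19 25 25 25 22.5 25 22.5 25 23 21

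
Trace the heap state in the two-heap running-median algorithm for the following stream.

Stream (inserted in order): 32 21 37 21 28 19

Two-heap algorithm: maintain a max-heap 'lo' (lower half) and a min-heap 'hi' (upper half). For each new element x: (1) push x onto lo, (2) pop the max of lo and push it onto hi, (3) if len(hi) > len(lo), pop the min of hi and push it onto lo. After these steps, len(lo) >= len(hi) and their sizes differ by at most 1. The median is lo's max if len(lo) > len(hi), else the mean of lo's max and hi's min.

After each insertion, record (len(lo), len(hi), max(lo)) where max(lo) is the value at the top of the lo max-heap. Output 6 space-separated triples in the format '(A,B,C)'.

Answer: (1,0,32) (1,1,21) (2,1,32) (2,2,21) (3,2,28) (3,3,21)

Derivation:
Step 1: insert 32 -> lo=[32] hi=[] -> (len(lo)=1, len(hi)=0, max(lo)=32)
Step 2: insert 21 -> lo=[21] hi=[32] -> (len(lo)=1, len(hi)=1, max(lo)=21)
Step 3: insert 37 -> lo=[21, 32] hi=[37] -> (len(lo)=2, len(hi)=1, max(lo)=32)
Step 4: insert 21 -> lo=[21, 21] hi=[32, 37] -> (len(lo)=2, len(hi)=2, max(lo)=21)
Step 5: insert 28 -> lo=[21, 21, 28] hi=[32, 37] -> (len(lo)=3, len(hi)=2, max(lo)=28)
Step 6: insert 19 -> lo=[19, 21, 21] hi=[28, 32, 37] -> (len(lo)=3, len(hi)=3, max(lo)=21)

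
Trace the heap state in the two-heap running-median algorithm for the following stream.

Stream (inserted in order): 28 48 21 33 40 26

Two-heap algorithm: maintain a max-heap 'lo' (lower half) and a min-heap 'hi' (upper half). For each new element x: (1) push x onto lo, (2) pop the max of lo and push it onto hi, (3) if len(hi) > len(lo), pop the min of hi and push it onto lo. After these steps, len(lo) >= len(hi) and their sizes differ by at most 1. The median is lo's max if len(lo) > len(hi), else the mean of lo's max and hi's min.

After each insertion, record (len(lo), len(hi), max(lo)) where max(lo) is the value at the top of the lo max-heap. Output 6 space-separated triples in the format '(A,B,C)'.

Answer: (1,0,28) (1,1,28) (2,1,28) (2,2,28) (3,2,33) (3,3,28)

Derivation:
Step 1: insert 28 -> lo=[28] hi=[] -> (len(lo)=1, len(hi)=0, max(lo)=28)
Step 2: insert 48 -> lo=[28] hi=[48] -> (len(lo)=1, len(hi)=1, max(lo)=28)
Step 3: insert 21 -> lo=[21, 28] hi=[48] -> (len(lo)=2, len(hi)=1, max(lo)=28)
Step 4: insert 33 -> lo=[21, 28] hi=[33, 48] -> (len(lo)=2, len(hi)=2, max(lo)=28)
Step 5: insert 40 -> lo=[21, 28, 33] hi=[40, 48] -> (len(lo)=3, len(hi)=2, max(lo)=33)
Step 6: insert 26 -> lo=[21, 26, 28] hi=[33, 40, 48] -> (len(lo)=3, len(hi)=3, max(lo)=28)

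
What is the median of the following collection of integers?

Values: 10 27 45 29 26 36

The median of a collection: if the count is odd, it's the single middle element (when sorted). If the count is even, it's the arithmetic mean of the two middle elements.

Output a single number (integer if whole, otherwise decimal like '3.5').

Step 1: insert 10 -> lo=[10] (size 1, max 10) hi=[] (size 0) -> median=10
Step 2: insert 27 -> lo=[10] (size 1, max 10) hi=[27] (size 1, min 27) -> median=18.5
Step 3: insert 45 -> lo=[10, 27] (size 2, max 27) hi=[45] (size 1, min 45) -> median=27
Step 4: insert 29 -> lo=[10, 27] (size 2, max 27) hi=[29, 45] (size 2, min 29) -> median=28
Step 5: insert 26 -> lo=[10, 26, 27] (size 3, max 27) hi=[29, 45] (size 2, min 29) -> median=27
Step 6: insert 36 -> lo=[10, 26, 27] (size 3, max 27) hi=[29, 36, 45] (size 3, min 29) -> median=28

Answer: 28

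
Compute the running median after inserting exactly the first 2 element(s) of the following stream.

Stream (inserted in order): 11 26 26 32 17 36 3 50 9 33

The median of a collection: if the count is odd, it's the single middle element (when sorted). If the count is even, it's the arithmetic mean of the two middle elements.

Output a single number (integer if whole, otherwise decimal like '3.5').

Step 1: insert 11 -> lo=[11] (size 1, max 11) hi=[] (size 0) -> median=11
Step 2: insert 26 -> lo=[11] (size 1, max 11) hi=[26] (size 1, min 26) -> median=18.5

Answer: 18.5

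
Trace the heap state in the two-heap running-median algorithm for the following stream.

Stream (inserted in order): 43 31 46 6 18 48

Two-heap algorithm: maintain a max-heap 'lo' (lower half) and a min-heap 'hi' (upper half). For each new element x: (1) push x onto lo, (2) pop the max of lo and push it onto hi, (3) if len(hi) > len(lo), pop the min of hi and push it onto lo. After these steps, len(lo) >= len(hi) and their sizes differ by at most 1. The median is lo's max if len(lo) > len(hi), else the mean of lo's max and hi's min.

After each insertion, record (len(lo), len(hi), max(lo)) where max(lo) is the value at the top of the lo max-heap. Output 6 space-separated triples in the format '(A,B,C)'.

Step 1: insert 43 -> lo=[43] hi=[] -> (len(lo)=1, len(hi)=0, max(lo)=43)
Step 2: insert 31 -> lo=[31] hi=[43] -> (len(lo)=1, len(hi)=1, max(lo)=31)
Step 3: insert 46 -> lo=[31, 43] hi=[46] -> (len(lo)=2, len(hi)=1, max(lo)=43)
Step 4: insert 6 -> lo=[6, 31] hi=[43, 46] -> (len(lo)=2, len(hi)=2, max(lo)=31)
Step 5: insert 18 -> lo=[6, 18, 31] hi=[43, 46] -> (len(lo)=3, len(hi)=2, max(lo)=31)
Step 6: insert 48 -> lo=[6, 18, 31] hi=[43, 46, 48] -> (len(lo)=3, len(hi)=3, max(lo)=31)

Answer: (1,0,43) (1,1,31) (2,1,43) (2,2,31) (3,2,31) (3,3,31)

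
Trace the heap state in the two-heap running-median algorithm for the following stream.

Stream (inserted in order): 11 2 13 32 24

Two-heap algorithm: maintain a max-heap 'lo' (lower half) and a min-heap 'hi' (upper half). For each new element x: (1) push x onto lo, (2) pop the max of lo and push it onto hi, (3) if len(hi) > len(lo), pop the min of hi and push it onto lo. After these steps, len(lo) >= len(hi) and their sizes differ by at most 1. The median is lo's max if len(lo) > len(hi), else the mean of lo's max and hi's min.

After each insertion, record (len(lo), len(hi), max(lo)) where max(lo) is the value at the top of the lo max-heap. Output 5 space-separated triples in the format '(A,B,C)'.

Step 1: insert 11 -> lo=[11] hi=[] -> (len(lo)=1, len(hi)=0, max(lo)=11)
Step 2: insert 2 -> lo=[2] hi=[11] -> (len(lo)=1, len(hi)=1, max(lo)=2)
Step 3: insert 13 -> lo=[2, 11] hi=[13] -> (len(lo)=2, len(hi)=1, max(lo)=11)
Step 4: insert 32 -> lo=[2, 11] hi=[13, 32] -> (len(lo)=2, len(hi)=2, max(lo)=11)
Step 5: insert 24 -> lo=[2, 11, 13] hi=[24, 32] -> (len(lo)=3, len(hi)=2, max(lo)=13)

Answer: (1,0,11) (1,1,2) (2,1,11) (2,2,11) (3,2,13)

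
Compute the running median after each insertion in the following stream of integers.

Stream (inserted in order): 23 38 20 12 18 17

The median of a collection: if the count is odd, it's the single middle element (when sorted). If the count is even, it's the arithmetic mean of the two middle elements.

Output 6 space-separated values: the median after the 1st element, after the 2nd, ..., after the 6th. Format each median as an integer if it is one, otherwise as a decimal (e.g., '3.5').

Step 1: insert 23 -> lo=[23] (size 1, max 23) hi=[] (size 0) -> median=23
Step 2: insert 38 -> lo=[23] (size 1, max 23) hi=[38] (size 1, min 38) -> median=30.5
Step 3: insert 20 -> lo=[20, 23] (size 2, max 23) hi=[38] (size 1, min 38) -> median=23
Step 4: insert 12 -> lo=[12, 20] (size 2, max 20) hi=[23, 38] (size 2, min 23) -> median=21.5
Step 5: insert 18 -> lo=[12, 18, 20] (size 3, max 20) hi=[23, 38] (size 2, min 23) -> median=20
Step 6: insert 17 -> lo=[12, 17, 18] (size 3, max 18) hi=[20, 23, 38] (size 3, min 20) -> median=19

Answer: 23 30.5 23 21.5 20 19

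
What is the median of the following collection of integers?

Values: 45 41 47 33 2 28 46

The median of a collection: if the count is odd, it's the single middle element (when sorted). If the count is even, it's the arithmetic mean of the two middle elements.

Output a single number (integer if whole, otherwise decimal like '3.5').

Answer: 41

Derivation:
Step 1: insert 45 -> lo=[45] (size 1, max 45) hi=[] (size 0) -> median=45
Step 2: insert 41 -> lo=[41] (size 1, max 41) hi=[45] (size 1, min 45) -> median=43
Step 3: insert 47 -> lo=[41, 45] (size 2, max 45) hi=[47] (size 1, min 47) -> median=45
Step 4: insert 33 -> lo=[33, 41] (size 2, max 41) hi=[45, 47] (size 2, min 45) -> median=43
Step 5: insert 2 -> lo=[2, 33, 41] (size 3, max 41) hi=[45, 47] (size 2, min 45) -> median=41
Step 6: insert 28 -> lo=[2, 28, 33] (size 3, max 33) hi=[41, 45, 47] (size 3, min 41) -> median=37
Step 7: insert 46 -> lo=[2, 28, 33, 41] (size 4, max 41) hi=[45, 46, 47] (size 3, min 45) -> median=41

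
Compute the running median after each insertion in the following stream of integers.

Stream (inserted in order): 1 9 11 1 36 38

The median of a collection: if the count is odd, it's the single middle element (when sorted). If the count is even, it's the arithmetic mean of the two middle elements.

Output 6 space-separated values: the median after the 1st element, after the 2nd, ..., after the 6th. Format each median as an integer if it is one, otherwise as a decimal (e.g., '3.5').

Step 1: insert 1 -> lo=[1] (size 1, max 1) hi=[] (size 0) -> median=1
Step 2: insert 9 -> lo=[1] (size 1, max 1) hi=[9] (size 1, min 9) -> median=5
Step 3: insert 11 -> lo=[1, 9] (size 2, max 9) hi=[11] (size 1, min 11) -> median=9
Step 4: insert 1 -> lo=[1, 1] (size 2, max 1) hi=[9, 11] (size 2, min 9) -> median=5
Step 5: insert 36 -> lo=[1, 1, 9] (size 3, max 9) hi=[11, 36] (size 2, min 11) -> median=9
Step 6: insert 38 -> lo=[1, 1, 9] (size 3, max 9) hi=[11, 36, 38] (size 3, min 11) -> median=10

Answer: 1 5 9 5 9 10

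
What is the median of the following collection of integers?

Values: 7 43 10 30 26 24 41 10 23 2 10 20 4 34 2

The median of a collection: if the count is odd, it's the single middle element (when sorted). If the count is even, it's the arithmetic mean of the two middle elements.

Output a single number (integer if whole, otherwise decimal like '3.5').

Answer: 20

Derivation:
Step 1: insert 7 -> lo=[7] (size 1, max 7) hi=[] (size 0) -> median=7
Step 2: insert 43 -> lo=[7] (size 1, max 7) hi=[43] (size 1, min 43) -> median=25
Step 3: insert 10 -> lo=[7, 10] (size 2, max 10) hi=[43] (size 1, min 43) -> median=10
Step 4: insert 30 -> lo=[7, 10] (size 2, max 10) hi=[30, 43] (size 2, min 30) -> median=20
Step 5: insert 26 -> lo=[7, 10, 26] (size 3, max 26) hi=[30, 43] (size 2, min 30) -> median=26
Step 6: insert 24 -> lo=[7, 10, 24] (size 3, max 24) hi=[26, 30, 43] (size 3, min 26) -> median=25
Step 7: insert 41 -> lo=[7, 10, 24, 26] (size 4, max 26) hi=[30, 41, 43] (size 3, min 30) -> median=26
Step 8: insert 10 -> lo=[7, 10, 10, 24] (size 4, max 24) hi=[26, 30, 41, 43] (size 4, min 26) -> median=25
Step 9: insert 23 -> lo=[7, 10, 10, 23, 24] (size 5, max 24) hi=[26, 30, 41, 43] (size 4, min 26) -> median=24
Step 10: insert 2 -> lo=[2, 7, 10, 10, 23] (size 5, max 23) hi=[24, 26, 30, 41, 43] (size 5, min 24) -> median=23.5
Step 11: insert 10 -> lo=[2, 7, 10, 10, 10, 23] (size 6, max 23) hi=[24, 26, 30, 41, 43] (size 5, min 24) -> median=23
Step 12: insert 20 -> lo=[2, 7, 10, 10, 10, 20] (size 6, max 20) hi=[23, 24, 26, 30, 41, 43] (size 6, min 23) -> median=21.5
Step 13: insert 4 -> lo=[2, 4, 7, 10, 10, 10, 20] (size 7, max 20) hi=[23, 24, 26, 30, 41, 43] (size 6, min 23) -> median=20
Step 14: insert 34 -> lo=[2, 4, 7, 10, 10, 10, 20] (size 7, max 20) hi=[23, 24, 26, 30, 34, 41, 43] (size 7, min 23) -> median=21.5
Step 15: insert 2 -> lo=[2, 2, 4, 7, 10, 10, 10, 20] (size 8, max 20) hi=[23, 24, 26, 30, 34, 41, 43] (size 7, min 23) -> median=20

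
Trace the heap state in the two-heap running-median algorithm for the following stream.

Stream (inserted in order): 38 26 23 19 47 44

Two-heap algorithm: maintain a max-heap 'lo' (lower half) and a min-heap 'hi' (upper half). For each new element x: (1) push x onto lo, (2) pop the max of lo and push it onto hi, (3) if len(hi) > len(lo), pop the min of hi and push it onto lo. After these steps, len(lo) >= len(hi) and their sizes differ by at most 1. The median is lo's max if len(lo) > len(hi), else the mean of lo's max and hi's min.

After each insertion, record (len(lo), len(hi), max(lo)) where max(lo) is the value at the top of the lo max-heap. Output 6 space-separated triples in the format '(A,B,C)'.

Answer: (1,0,38) (1,1,26) (2,1,26) (2,2,23) (3,2,26) (3,3,26)

Derivation:
Step 1: insert 38 -> lo=[38] hi=[] -> (len(lo)=1, len(hi)=0, max(lo)=38)
Step 2: insert 26 -> lo=[26] hi=[38] -> (len(lo)=1, len(hi)=1, max(lo)=26)
Step 3: insert 23 -> lo=[23, 26] hi=[38] -> (len(lo)=2, len(hi)=1, max(lo)=26)
Step 4: insert 19 -> lo=[19, 23] hi=[26, 38] -> (len(lo)=2, len(hi)=2, max(lo)=23)
Step 5: insert 47 -> lo=[19, 23, 26] hi=[38, 47] -> (len(lo)=3, len(hi)=2, max(lo)=26)
Step 6: insert 44 -> lo=[19, 23, 26] hi=[38, 44, 47] -> (len(lo)=3, len(hi)=3, max(lo)=26)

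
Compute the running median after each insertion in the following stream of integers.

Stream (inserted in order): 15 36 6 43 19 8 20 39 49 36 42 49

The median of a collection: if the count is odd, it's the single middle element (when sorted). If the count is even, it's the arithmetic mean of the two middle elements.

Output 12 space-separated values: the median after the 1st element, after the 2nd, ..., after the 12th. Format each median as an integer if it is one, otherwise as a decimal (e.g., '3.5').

Answer: 15 25.5 15 25.5 19 17 19 19.5 20 28 36 36

Derivation:
Step 1: insert 15 -> lo=[15] (size 1, max 15) hi=[] (size 0) -> median=15
Step 2: insert 36 -> lo=[15] (size 1, max 15) hi=[36] (size 1, min 36) -> median=25.5
Step 3: insert 6 -> lo=[6, 15] (size 2, max 15) hi=[36] (size 1, min 36) -> median=15
Step 4: insert 43 -> lo=[6, 15] (size 2, max 15) hi=[36, 43] (size 2, min 36) -> median=25.5
Step 5: insert 19 -> lo=[6, 15, 19] (size 3, max 19) hi=[36, 43] (size 2, min 36) -> median=19
Step 6: insert 8 -> lo=[6, 8, 15] (size 3, max 15) hi=[19, 36, 43] (size 3, min 19) -> median=17
Step 7: insert 20 -> lo=[6, 8, 15, 19] (size 4, max 19) hi=[20, 36, 43] (size 3, min 20) -> median=19
Step 8: insert 39 -> lo=[6, 8, 15, 19] (size 4, max 19) hi=[20, 36, 39, 43] (size 4, min 20) -> median=19.5
Step 9: insert 49 -> lo=[6, 8, 15, 19, 20] (size 5, max 20) hi=[36, 39, 43, 49] (size 4, min 36) -> median=20
Step 10: insert 36 -> lo=[6, 8, 15, 19, 20] (size 5, max 20) hi=[36, 36, 39, 43, 49] (size 5, min 36) -> median=28
Step 11: insert 42 -> lo=[6, 8, 15, 19, 20, 36] (size 6, max 36) hi=[36, 39, 42, 43, 49] (size 5, min 36) -> median=36
Step 12: insert 49 -> lo=[6, 8, 15, 19, 20, 36] (size 6, max 36) hi=[36, 39, 42, 43, 49, 49] (size 6, min 36) -> median=36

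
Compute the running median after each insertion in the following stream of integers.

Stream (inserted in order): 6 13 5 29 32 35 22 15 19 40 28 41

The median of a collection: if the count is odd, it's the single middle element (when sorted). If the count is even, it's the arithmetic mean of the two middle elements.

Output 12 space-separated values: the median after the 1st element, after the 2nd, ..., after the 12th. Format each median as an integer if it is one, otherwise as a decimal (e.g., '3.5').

Answer: 6 9.5 6 9.5 13 21 22 18.5 19 20.5 22 25

Derivation:
Step 1: insert 6 -> lo=[6] (size 1, max 6) hi=[] (size 0) -> median=6
Step 2: insert 13 -> lo=[6] (size 1, max 6) hi=[13] (size 1, min 13) -> median=9.5
Step 3: insert 5 -> lo=[5, 6] (size 2, max 6) hi=[13] (size 1, min 13) -> median=6
Step 4: insert 29 -> lo=[5, 6] (size 2, max 6) hi=[13, 29] (size 2, min 13) -> median=9.5
Step 5: insert 32 -> lo=[5, 6, 13] (size 3, max 13) hi=[29, 32] (size 2, min 29) -> median=13
Step 6: insert 35 -> lo=[5, 6, 13] (size 3, max 13) hi=[29, 32, 35] (size 3, min 29) -> median=21
Step 7: insert 22 -> lo=[5, 6, 13, 22] (size 4, max 22) hi=[29, 32, 35] (size 3, min 29) -> median=22
Step 8: insert 15 -> lo=[5, 6, 13, 15] (size 4, max 15) hi=[22, 29, 32, 35] (size 4, min 22) -> median=18.5
Step 9: insert 19 -> lo=[5, 6, 13, 15, 19] (size 5, max 19) hi=[22, 29, 32, 35] (size 4, min 22) -> median=19
Step 10: insert 40 -> lo=[5, 6, 13, 15, 19] (size 5, max 19) hi=[22, 29, 32, 35, 40] (size 5, min 22) -> median=20.5
Step 11: insert 28 -> lo=[5, 6, 13, 15, 19, 22] (size 6, max 22) hi=[28, 29, 32, 35, 40] (size 5, min 28) -> median=22
Step 12: insert 41 -> lo=[5, 6, 13, 15, 19, 22] (size 6, max 22) hi=[28, 29, 32, 35, 40, 41] (size 6, min 28) -> median=25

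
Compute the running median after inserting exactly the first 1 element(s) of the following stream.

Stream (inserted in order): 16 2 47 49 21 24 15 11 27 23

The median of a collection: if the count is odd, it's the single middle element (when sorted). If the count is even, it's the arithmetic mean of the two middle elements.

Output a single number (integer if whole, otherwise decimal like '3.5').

Answer: 16

Derivation:
Step 1: insert 16 -> lo=[16] (size 1, max 16) hi=[] (size 0) -> median=16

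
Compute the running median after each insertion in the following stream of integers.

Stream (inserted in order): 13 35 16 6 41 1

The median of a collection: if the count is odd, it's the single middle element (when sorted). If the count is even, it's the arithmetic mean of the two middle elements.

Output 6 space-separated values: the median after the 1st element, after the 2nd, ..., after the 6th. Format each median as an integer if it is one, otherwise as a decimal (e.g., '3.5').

Step 1: insert 13 -> lo=[13] (size 1, max 13) hi=[] (size 0) -> median=13
Step 2: insert 35 -> lo=[13] (size 1, max 13) hi=[35] (size 1, min 35) -> median=24
Step 3: insert 16 -> lo=[13, 16] (size 2, max 16) hi=[35] (size 1, min 35) -> median=16
Step 4: insert 6 -> lo=[6, 13] (size 2, max 13) hi=[16, 35] (size 2, min 16) -> median=14.5
Step 5: insert 41 -> lo=[6, 13, 16] (size 3, max 16) hi=[35, 41] (size 2, min 35) -> median=16
Step 6: insert 1 -> lo=[1, 6, 13] (size 3, max 13) hi=[16, 35, 41] (size 3, min 16) -> median=14.5

Answer: 13 24 16 14.5 16 14.5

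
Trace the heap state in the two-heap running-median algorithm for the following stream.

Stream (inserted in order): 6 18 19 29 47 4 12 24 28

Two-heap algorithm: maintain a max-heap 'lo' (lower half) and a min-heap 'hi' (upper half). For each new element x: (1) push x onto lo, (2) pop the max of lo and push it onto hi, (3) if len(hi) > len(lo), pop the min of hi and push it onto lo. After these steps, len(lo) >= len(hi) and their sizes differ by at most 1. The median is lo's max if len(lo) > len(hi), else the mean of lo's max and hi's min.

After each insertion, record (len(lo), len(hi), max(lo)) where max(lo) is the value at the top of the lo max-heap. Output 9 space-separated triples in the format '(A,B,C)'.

Answer: (1,0,6) (1,1,6) (2,1,18) (2,2,18) (3,2,19) (3,3,18) (4,3,18) (4,4,18) (5,4,19)

Derivation:
Step 1: insert 6 -> lo=[6] hi=[] -> (len(lo)=1, len(hi)=0, max(lo)=6)
Step 2: insert 18 -> lo=[6] hi=[18] -> (len(lo)=1, len(hi)=1, max(lo)=6)
Step 3: insert 19 -> lo=[6, 18] hi=[19] -> (len(lo)=2, len(hi)=1, max(lo)=18)
Step 4: insert 29 -> lo=[6, 18] hi=[19, 29] -> (len(lo)=2, len(hi)=2, max(lo)=18)
Step 5: insert 47 -> lo=[6, 18, 19] hi=[29, 47] -> (len(lo)=3, len(hi)=2, max(lo)=19)
Step 6: insert 4 -> lo=[4, 6, 18] hi=[19, 29, 47] -> (len(lo)=3, len(hi)=3, max(lo)=18)
Step 7: insert 12 -> lo=[4, 6, 12, 18] hi=[19, 29, 47] -> (len(lo)=4, len(hi)=3, max(lo)=18)
Step 8: insert 24 -> lo=[4, 6, 12, 18] hi=[19, 24, 29, 47] -> (len(lo)=4, len(hi)=4, max(lo)=18)
Step 9: insert 28 -> lo=[4, 6, 12, 18, 19] hi=[24, 28, 29, 47] -> (len(lo)=5, len(hi)=4, max(lo)=19)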